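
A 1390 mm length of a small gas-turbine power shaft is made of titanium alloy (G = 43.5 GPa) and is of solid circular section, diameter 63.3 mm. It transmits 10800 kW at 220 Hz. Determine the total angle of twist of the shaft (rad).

ω = 2π·220 = 1382 rad/s, so T = P/ω = 10800×10³ / 1382 = 7813 N·m.
J = πd⁴/32 = π(0.0633)⁴/32 = 1.576×10^-6 m⁴.
θ = T·L/(G·J) = 7813 × 1.39 / (43.5×10⁹ × 1.576×10^-6) = 0.1584 rad.

0.158 rad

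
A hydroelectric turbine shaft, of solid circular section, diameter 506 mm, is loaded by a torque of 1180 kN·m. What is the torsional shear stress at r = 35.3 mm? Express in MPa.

6.47 MPa

J = πd⁴/32 = π(0.506)⁴/32 = 6.436×10^-3 m⁴.
Shear stress varies linearly with radius: τ = T·r/J = 1.180e6 × 0.0353 / 6.436×10^-3 = 6.472×10^6 Pa.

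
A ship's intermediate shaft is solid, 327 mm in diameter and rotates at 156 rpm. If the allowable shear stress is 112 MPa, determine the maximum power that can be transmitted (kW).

J = πd⁴/32 = π(0.327)⁴/32 = 1.123×10^-3 m⁴.
T_max = τ_allow·J/r = 1.12×10^8 × 1.123×10^-3 / 0.164 = 768900 N·m.
ω = 2π·156/60 = 16.34 rad/s, so P_max = T_max·ω = 1.256×10^7 W.

12600 kW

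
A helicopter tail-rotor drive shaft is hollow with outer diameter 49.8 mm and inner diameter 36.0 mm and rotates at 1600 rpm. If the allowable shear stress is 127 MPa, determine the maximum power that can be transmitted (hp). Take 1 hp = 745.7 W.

J = π(d_o⁴ − d_i⁴)/32 = π(0.0498⁴ − 0.0360⁴)/32 = 4.389×10^-7 m⁴.
T_max = τ_allow·J/r = 1.27×10^8 × 4.389×10^-7 / 0.0249 = 2239 N·m.
ω = 2π·1600/60 = 167.6 rad/s, so P_max = T_max·ω = 3.751×10^5 W.

503 hp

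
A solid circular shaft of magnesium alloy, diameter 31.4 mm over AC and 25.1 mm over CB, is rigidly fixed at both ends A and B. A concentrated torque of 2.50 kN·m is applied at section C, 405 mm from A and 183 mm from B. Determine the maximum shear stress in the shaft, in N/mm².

Compatibility: T_A·a/J_AC = T_B·b/J_CB with T_A + T_B = T₀.
J_AC = 9.54×10^-8 m⁴, J_CB = 3.90×10^-8 m⁴, so T_A = T₀·(J_AC/a)/((J_AC/a)+(J_CB/b)) = 1313 N·m, T_B = 1187 N·m.
τ in each portion: τ_AC = 2.16×10^8 Pa, τ_CB = 3.82×10^8 Pa; maximum is in CB.
τ_max = T_CB·r/J = 1187·0.0126/3.90×10^-8 = 3.822×10^8 Pa.

382 N/mm²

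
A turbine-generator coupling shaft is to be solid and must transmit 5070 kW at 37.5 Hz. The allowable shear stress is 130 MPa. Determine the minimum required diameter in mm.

94.5 mm

ω = 2π·37.5 = 235.6 rad/s, so T = P/ω = 5070×10³ / 235.6 = 21520 N·m.
For a solid shaft τ_max = 16T/(πd³), so d = (16T/(π τ_allow))^(1/3) = (16·21520/(π·1.30×10^8))^(1/3) = 0.09447 m.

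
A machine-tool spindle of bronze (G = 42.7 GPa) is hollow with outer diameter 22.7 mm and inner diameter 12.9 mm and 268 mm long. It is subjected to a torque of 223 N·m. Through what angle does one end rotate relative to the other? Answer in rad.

0.0599 rad

J = π(d_o⁴ − d_i⁴)/32 = π(0.0227⁴ − 0.0129⁴)/32 = 2.335×10^-8 m⁴.
θ = T·L/(G·J) = 223.0 × 0.268 / (42.7×10⁹ × 2.335×10^-8) = 0.05994 rad.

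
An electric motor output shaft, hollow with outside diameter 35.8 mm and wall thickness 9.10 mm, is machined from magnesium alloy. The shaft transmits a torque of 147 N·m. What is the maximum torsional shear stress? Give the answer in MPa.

17.3 MPa

J = π(d_o⁴ − d_i⁴)/32 = π(0.0358⁴ − 0.0176⁴)/32 = 1.518×10^-7 m⁴.
τ_max = T·r/J = 147.0 × 0.0179 / 1.518×10^-7 = 1.733×10^7 Pa.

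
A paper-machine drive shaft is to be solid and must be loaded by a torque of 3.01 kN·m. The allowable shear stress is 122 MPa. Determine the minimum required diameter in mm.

For a solid shaft τ_max = 16T/(πd³), so d = (16T/(π τ_allow))^(1/3) = (16·3010/(π·1.22×10^8))^(1/3) = 0.05009 m.

50.1 mm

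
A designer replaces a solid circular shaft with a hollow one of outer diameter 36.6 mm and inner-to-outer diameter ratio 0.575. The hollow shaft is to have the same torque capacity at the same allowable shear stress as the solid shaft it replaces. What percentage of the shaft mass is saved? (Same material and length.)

27.7 %

Equal τ_max and T ⇒ the solid shaft needs d_s³ = d_o³(1−k⁴), so d_s = 36.6·(1−0.575⁴)^(1/3) = 35.21 mm.
Area ratio A_h/A_s = d_o²(1−k²)/d_s² = (1−k²)/(1−k⁴)^(2/3) = 0.7231.
Mass saving = 1 − 0.7231 = 27.7 %.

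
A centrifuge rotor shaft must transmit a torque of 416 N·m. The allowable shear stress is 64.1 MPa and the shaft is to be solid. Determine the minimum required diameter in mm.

32.1 mm

For a solid shaft τ_max = 16T/(πd³), so d = (16T/(π τ_allow))^(1/3) = (16·416.0/(π·6.41×10^7))^(1/3) = 0.03209 m.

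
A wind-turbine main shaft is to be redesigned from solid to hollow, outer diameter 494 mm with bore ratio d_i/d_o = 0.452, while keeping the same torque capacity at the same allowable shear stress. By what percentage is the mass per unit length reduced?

Equal τ_max and T ⇒ the solid shaft needs d_s³ = d_o³(1−k⁴), so d_s = 494·(1−0.452⁴)^(1/3) = 487.0 mm.
Area ratio A_h/A_s = d_o²(1−k²)/d_s² = (1−k²)/(1−k⁴)^(2/3) = 0.8186.
Mass saving = 1 − 0.8186 = 18.1 %.

18.1 %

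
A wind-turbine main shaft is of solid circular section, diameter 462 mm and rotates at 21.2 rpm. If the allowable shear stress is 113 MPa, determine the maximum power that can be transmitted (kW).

J = πd⁴/32 = π(0.462)⁴/32 = 4.473×10^-3 m⁴.
T_max = τ_allow·J/r = 1.13×10^8 × 4.473×10^-3 / 0.231 = 2.188e6 N·m.
ω = 2π·21.2/60 = 2.220 rad/s, so P_max = T_max·ω = 4.857×10^6 W.

4860 kW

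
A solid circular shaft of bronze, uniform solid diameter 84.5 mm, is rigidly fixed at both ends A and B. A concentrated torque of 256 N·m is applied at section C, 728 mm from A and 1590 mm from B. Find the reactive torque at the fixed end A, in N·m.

176 N·m

With uniform GJ and both ends fixed, compatibility θ_AC = θ_CB gives T_A·a = T_B·b, together with T_A + T_B = T₀.
T_A = T₀·b/(a+b) = 256.0·1590/2318 = 175.6 N·m; T_B = 80.40 N·m.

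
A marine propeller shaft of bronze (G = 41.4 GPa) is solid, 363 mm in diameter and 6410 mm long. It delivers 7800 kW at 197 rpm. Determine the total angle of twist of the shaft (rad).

0.0343 rad

ω = 2π·197/60 = 20.63 rad/s, so T = P/ω = 7800×10³ / 20.63 = 378100 N·m.
J = πd⁴/32 = π(0.363)⁴/32 = 1.705×10^-3 m⁴.
θ = T·L/(G·J) = 378100 × 6.41 / (41.4×10⁹ × 1.705×10^-3) = 0.03434 rad.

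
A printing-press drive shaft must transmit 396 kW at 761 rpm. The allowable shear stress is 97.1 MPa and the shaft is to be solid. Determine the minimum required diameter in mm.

63.9 mm

ω = 2π·761/60 = 79.69 rad/s, so T = P/ω = 396×10³ / 79.69 = 4969 N·m.
For a solid shaft τ_max = 16T/(πd³), so d = (16T/(π τ_allow))^(1/3) = (16·4969/(π·9.71×10^7))^(1/3) = 0.06388 m.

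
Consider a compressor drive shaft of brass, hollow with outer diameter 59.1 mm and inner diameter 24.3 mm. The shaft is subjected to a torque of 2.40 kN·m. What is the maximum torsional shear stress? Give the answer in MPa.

J = π(d_o⁴ − d_i⁴)/32 = π(0.0591⁴ − 0.0243⁴)/32 = 1.163×10^-6 m⁴.
τ_max = T·r/J = 2400 × 0.0295 / 1.163×10^-6 = 6.096×10^7 Pa.

61.0 MPa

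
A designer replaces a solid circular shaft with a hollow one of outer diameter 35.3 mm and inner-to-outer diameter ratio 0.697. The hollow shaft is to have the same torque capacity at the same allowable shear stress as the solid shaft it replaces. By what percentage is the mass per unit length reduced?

Equal τ_max and T ⇒ the solid shaft needs d_s³ = d_o³(1−k⁴), so d_s = 35.3·(1−0.697⁴)^(1/3) = 32.27 mm.
Area ratio A_h/A_s = d_o²(1−k²)/d_s² = (1−k²)/(1−k⁴)^(2/3) = 0.6153.
Mass saving = 1 − 0.6153 = 38.5 %.

38.5 %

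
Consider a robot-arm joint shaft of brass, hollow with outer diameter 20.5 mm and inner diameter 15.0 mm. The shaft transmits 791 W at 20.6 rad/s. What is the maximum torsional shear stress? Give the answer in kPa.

ω = 20.6 rad/s, so T = P/ω = 791 / 20.60 = 38.40 N·m.
J = π(d_o⁴ − d_i⁴)/32 = π(0.0205⁴ − 0.0150⁴)/32 = 1.237×10^-8 m⁴.
τ_max = T·r/J = 38.40 × 0.0103 / 1.237×10^-8 = 3.182×10^7 Pa.

31800 kPa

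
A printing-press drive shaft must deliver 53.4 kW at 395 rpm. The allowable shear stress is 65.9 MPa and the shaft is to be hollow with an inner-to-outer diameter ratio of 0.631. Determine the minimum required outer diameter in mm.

49.1 mm

ω = 2π·395/60 = 41.36 rad/s, so T = P/ω = 53.4×10³ / 41.36 = 1291 N·m.
For a hollow shaft with d_i/d_o = 0.631: τ_max = 16T/(π d_o³ (1−k⁴)), so d_o = [16T/(π τ_allow (1−k⁴))]^(1/3) = [16·1291/(π·6.59×10^7·0.8415)]^(1/3) = 0.04913 m.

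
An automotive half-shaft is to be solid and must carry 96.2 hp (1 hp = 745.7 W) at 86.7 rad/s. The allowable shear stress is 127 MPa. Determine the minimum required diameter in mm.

ω = 86.7 rad/s, so T = P/ω = 96.2×745.7 / 86.70 = 827.4 N·m.
For a solid shaft τ_max = 16T/(πd³), so d = (16T/(π τ_allow))^(1/3) = (16·827.4/(π·1.27×10^8))^(1/3) = 0.03213 m.

32.1 mm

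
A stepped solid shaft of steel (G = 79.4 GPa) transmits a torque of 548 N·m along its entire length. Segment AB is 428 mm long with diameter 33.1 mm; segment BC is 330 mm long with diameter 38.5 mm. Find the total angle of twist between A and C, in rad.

0.0356 rad

J_AB = π(0.0331)⁴/32 = 1.18×10^-7 m⁴; J_BC = π(0.0385)⁴/32 = 2.16×10^-7 m⁴.
θ = (T/G)·Σ L_i/J_i = (548.0/79.4×10⁹)·(0.428/1.18×10^-7 + 0.330/2.16×10^-7) = 0.03563 rad.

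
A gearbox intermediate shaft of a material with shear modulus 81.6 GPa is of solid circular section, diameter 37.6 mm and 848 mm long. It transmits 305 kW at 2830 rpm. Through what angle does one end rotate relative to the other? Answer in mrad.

ω = 2π·2830/60 = 296.4 rad/s, so T = P/ω = 305×10³ / 296.4 = 1029 N·m.
J = πd⁴/32 = π(0.0376)⁴/32 = 1.962×10^-7 m⁴.
θ = T·L/(G·J) = 1029 × 0.848 / (81.6×10⁹ × 1.962×10^-7) = 0.05451 rad.

54.5 mrad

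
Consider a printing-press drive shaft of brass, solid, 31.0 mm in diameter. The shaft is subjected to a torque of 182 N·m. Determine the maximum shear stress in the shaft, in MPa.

31.1 MPa

J = πd⁴/32 = π(0.0310)⁴/32 = 9.067×10^-8 m⁴.
τ_max = T·r/J = 182.0 × 0.0155 / 9.067×10^-8 = 3.111×10^7 Pa.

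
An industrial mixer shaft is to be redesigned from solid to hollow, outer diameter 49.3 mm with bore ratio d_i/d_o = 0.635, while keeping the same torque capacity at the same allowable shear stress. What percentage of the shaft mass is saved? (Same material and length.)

Equal τ_max and T ⇒ the solid shaft needs d_s³ = d_o³(1−k⁴), so d_s = 49.3·(1−0.635⁴)^(1/3) = 46.47 mm.
Area ratio A_h/A_s = d_o²(1−k²)/d_s² = (1−k²)/(1−k⁴)^(2/3) = 0.6717.
Mass saving = 1 − 0.6717 = 32.8 %.

32.8 %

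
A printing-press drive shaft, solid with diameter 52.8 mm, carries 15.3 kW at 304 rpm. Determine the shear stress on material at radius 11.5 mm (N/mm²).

7.24 N/mm²

ω = 2π·304/60 = 31.83 rad/s, so T = P/ω = 15.3×10³ / 31.83 = 480.6 N·m.
J = πd⁴/32 = π(0.0528)⁴/32 = 7.630×10^-7 m⁴.
Shear stress varies linearly with radius: τ = T·r/J = 480.6 × 0.0115 / 7.630×10^-7 = 7.244×10^6 Pa.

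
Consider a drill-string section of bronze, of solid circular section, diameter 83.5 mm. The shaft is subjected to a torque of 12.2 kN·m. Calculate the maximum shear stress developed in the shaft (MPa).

J = πd⁴/32 = π(0.0835)⁴/32 = 4.772×10^-6 m⁴.
τ_max = T·r/J = 12200 × 0.0418 / 4.772×10^-6 = 1.067×10^8 Pa.

107 MPa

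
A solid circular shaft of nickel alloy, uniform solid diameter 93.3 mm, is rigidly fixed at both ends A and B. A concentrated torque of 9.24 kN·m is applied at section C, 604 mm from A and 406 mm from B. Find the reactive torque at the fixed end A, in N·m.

With uniform GJ and both ends fixed, compatibility θ_AC = θ_CB gives T_A·a = T_B·b, together with T_A + T_B = T₀.
T_A = T₀·b/(a+b) = 9240·406/1010 = 3714 N·m; T_B = 5526 N·m.

3710 N·m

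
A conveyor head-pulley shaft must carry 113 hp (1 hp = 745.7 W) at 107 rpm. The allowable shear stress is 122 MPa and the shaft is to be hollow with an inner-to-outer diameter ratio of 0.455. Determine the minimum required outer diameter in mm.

ω = 2π·107/60 = 11.21 rad/s, so T = P/ω = 113×745.7 / 11.21 = 7520 N·m.
For a hollow shaft with d_i/d_o = 0.455: τ_max = 16T/(π d_o³ (1−k⁴)), so d_o = [16T/(π τ_allow (1−k⁴))]^(1/3) = [16·7520/(π·1.22×10^8·0.9571)]^(1/3) = 0.06896 m.

69.0 mm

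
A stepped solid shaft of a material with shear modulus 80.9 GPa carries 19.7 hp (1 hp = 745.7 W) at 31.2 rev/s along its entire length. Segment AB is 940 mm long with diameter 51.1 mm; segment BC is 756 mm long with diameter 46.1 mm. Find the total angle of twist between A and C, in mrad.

2.88 mrad

ω = 2π·31.2 = 196.0 rad/s, so T = P/ω = 19.7×745.7 / 196.0 = 74.94 N·m.
J_AB = π(0.0511)⁴/32 = 6.69×10^-7 m⁴; J_BC = π(0.0461)⁴/32 = 4.43×10^-7 m⁴.
θ = (T/G)·Σ L_i/J_i = (74.94/80.9×10⁹)·(0.940/6.69×10^-7 + 0.756/4.43×10^-7) = 2.880×10^-3 rad.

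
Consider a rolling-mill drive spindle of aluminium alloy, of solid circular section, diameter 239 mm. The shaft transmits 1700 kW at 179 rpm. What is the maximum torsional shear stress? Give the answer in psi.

ω = 2π·179/60 = 18.74 rad/s, so T = P/ω = 1700×10³ / 18.74 = 90690 N·m.
J = πd⁴/32 = π(0.239)⁴/32 = 3.203×10^-4 m⁴.
τ_max = T·r/J = 90690 × 0.119 / 3.203×10^-4 = 3.383×10^7 Pa.

4910 psi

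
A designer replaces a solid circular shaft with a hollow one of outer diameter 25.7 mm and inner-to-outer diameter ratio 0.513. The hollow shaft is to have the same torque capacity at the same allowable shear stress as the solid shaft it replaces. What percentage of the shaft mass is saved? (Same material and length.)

22.7 %

Equal τ_max and T ⇒ the solid shaft needs d_s³ = d_o³(1−k⁴), so d_s = 25.7·(1−0.513⁴)^(1/3) = 25.09 mm.
Area ratio A_h/A_s = d_o²(1−k²)/d_s² = (1−k²)/(1−k⁴)^(2/3) = 0.7729.
Mass saving = 1 − 0.7729 = 22.7 %.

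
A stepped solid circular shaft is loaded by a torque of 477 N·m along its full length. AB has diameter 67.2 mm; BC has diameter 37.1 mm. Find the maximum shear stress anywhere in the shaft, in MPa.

Under the same torque, τ_max = 16T/(πd³) is largest where d is smallest — segment BC (d = 37.1 mm).
τ_max = 16·477.0/(π·(0.0371)³) = 4.757×10^7 Pa.

47.6 MPa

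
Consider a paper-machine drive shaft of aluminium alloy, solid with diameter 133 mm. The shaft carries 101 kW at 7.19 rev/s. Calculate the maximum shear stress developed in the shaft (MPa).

4.84 MPa

ω = 2π·7.19 = 45.18 rad/s, so T = P/ω = 101×10³ / 45.18 = 2236 N·m.
J = πd⁴/32 = π(0.133)⁴/32 = 3.072×10^-5 m⁴.
τ_max = T·r/J = 2236 × 0.0665 / 3.072×10^-5 = 4.840×10^6 Pa.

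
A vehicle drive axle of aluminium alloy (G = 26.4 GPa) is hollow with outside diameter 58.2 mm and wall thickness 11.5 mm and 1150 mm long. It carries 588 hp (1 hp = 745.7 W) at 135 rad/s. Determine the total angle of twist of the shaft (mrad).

ω = 135 rad/s, so T = P/ω = 588×745.7 / 135.0 = 3248 N·m.
J = π(d_o⁴ − d_i⁴)/32 = π(0.0582⁴ − 0.0352⁴)/32 = 9.757×10^-7 m⁴.
θ = T·L/(G·J) = 3248 × 1.15 / (26.4×10⁹ × 9.757×10^-7) = 0.1450 rad.

145 mrad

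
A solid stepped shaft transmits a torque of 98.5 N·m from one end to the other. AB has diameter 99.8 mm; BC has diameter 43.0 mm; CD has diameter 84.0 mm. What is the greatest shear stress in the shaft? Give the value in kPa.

6310 kPa

Under the same torque, τ_max = 16T/(πd³) is largest where d is smallest — segment BC (d = 43.0 mm).
τ_max = 16·98.50/(π·(0.0430)³) = 6.310×10^6 Pa.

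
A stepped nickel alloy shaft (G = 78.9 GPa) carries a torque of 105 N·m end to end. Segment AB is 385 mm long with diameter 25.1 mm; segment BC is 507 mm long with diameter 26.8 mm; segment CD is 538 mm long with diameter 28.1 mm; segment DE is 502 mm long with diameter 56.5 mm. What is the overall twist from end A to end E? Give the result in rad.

J_AB = π(0.0251)⁴/32 = 3.90×10^-8 m⁴; J_BC = π(0.0268)⁴/32 = 5.06×10^-8 m⁴; J_CD = π(0.0281)⁴/32 = 6.12×10^-8 m⁴; J_DE = π(0.0565)⁴/32 = 1.00×10^-6 m⁴.
θ = (T/G)·Σ L_i/J_i = (105.0/78.9×10⁹)·(0.385/3.90×10^-8 + 0.507/5.06×10^-8 + 0.538/6.12×10^-8 + 0.502/1.00×10^-6) = 0.03884 rad.

0.0388 rad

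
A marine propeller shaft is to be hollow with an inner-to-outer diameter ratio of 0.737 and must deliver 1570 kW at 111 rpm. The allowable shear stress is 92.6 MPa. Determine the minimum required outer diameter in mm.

219 mm

ω = 2π·111/60 = 11.62 rad/s, so T = P/ω = 1570×10³ / 11.62 = 135100 N·m.
For a hollow shaft with d_i/d_o = 0.737: τ_max = 16T/(π d_o³ (1−k⁴)), so d_o = [16T/(π τ_allow (1−k⁴))]^(1/3) = [16·135100/(π·9.26×10^7·0.7050)]^(1/3) = 0.2192 m.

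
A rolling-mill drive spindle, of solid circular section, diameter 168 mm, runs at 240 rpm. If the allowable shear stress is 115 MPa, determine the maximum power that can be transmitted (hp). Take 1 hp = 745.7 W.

J = πd⁴/32 = π(0.168)⁴/32 = 7.821×10^-5 m⁴.
T_max = τ_allow·J/r = 1.15×10^8 × 7.821×10^-5 / 0.0840 = 107100 N·m.
ω = 2π·240/60 = 25.13 rad/s, so P_max = T_max·ω = 2.691×10^6 W.

3610 hp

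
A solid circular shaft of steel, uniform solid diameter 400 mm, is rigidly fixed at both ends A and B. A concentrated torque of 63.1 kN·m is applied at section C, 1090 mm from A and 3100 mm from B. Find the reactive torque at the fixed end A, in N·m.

With uniform GJ and both ends fixed, compatibility θ_AC = θ_CB gives T_A·a = T_B·b, together with T_A + T_B = T₀.
T_A = T₀·b/(a+b) = 63100·3100/4190 = 46680 N·m; T_B = 16420 N·m.

46700 N·m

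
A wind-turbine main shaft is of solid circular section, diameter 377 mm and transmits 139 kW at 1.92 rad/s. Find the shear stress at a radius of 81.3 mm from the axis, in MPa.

2.97 MPa

ω = 1.92 rad/s, so T = P/ω = 139×10³ / 1.920 = 72400 N·m.
J = πd⁴/32 = π(0.377)⁴/32 = 1.983×10^-3 m⁴.
Shear stress varies linearly with radius: τ = T·r/J = 72400 × 0.0813 / 1.983×10^-3 = 2.968×10^6 Pa.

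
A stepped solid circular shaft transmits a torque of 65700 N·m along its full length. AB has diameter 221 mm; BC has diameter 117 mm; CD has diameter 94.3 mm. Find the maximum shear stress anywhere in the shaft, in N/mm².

399 N/mm²

Under the same torque, τ_max = 16T/(πd³) is largest where d is smallest — segment CD (d = 94.3 mm).
τ_max = 16·65700/(π·(0.0943)³) = 3.990×10^8 Pa.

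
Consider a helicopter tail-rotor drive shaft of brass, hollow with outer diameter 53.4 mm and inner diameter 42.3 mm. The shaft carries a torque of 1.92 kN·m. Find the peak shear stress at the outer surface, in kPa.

106000 kPa

J = π(d_o⁴ − d_i⁴)/32 = π(0.0534⁴ − 0.0423⁴)/32 = 4.840×10^-7 m⁴.
τ_max = T·r/J = 1920 × 0.0267 / 4.840×10^-7 = 1.059×10^8 Pa.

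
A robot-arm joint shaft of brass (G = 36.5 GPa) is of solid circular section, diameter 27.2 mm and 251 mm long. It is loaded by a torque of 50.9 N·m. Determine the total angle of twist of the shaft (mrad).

J = πd⁴/32 = π(0.0272)⁴/32 = 5.374×10^-8 m⁴.
θ = T·L/(G·J) = 50.90 × 0.251 / (36.5×10⁹ × 5.374×10^-8) = 6.514×10^-3 rad.

6.51 mrad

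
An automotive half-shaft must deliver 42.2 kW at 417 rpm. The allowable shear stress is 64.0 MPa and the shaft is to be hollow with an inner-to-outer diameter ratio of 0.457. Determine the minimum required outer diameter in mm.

43.2 mm

ω = 2π·417/60 = 43.67 rad/s, so T = P/ω = 42.2×10³ / 43.67 = 966.4 N·m.
For a hollow shaft with d_i/d_o = 0.457: τ_max = 16T/(π d_o³ (1−k⁴)), so d_o = [16T/(π τ_allow (1−k⁴))]^(1/3) = [16·966.4/(π·6.40×10^7·0.9564)]^(1/3) = 0.04316 m.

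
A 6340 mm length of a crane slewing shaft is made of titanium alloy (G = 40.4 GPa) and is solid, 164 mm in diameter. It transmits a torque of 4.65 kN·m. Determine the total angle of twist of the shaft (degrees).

0.589°

J = πd⁴/32 = π(0.164)⁴/32 = 7.102×10^-5 m⁴.
θ = T·L/(G·J) = 4650 × 6.34 / (40.4×10⁹ × 7.102×10^-5) = 0.01028 rad.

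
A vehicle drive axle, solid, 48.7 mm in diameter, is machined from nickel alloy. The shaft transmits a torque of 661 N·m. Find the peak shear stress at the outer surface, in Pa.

J = πd⁴/32 = π(0.0487)⁴/32 = 5.522×10^-7 m⁴.
τ_max = T·r/J = 661.0 × 0.0244 / 5.522×10^-7 = 2.915×10^7 Pa.

2.91e7 Pa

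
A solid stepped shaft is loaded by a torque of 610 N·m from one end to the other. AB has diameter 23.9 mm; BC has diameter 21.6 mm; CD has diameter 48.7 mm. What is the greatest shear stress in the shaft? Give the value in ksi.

Under the same torque, τ_max = 16T/(πd³) is largest where d is smallest — segment BC (d = 21.6 mm).
τ_max = 16·610.0/(π·(0.0216)³) = 3.083×10^8 Pa.

44.7 ksi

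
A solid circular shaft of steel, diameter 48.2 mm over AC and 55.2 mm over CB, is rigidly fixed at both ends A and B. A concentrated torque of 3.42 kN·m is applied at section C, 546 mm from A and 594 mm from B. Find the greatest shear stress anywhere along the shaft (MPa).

Compatibility: T_A·a/J_AC = T_B·b/J_CB with T_A + T_B = T₀.
J_AC = 5.30×10^-7 m⁴, J_CB = 9.11×10^-7 m⁴, so T_A = T₀·(J_AC/a)/((J_AC/a)+(J_CB/b)) = 1325 N·m, T_B = 2095 N·m.
τ in each portion: τ_AC = 6.03×10^7 Pa, τ_CB = 6.34×10^7 Pa; maximum is in CB.
τ_max = T_CB·r/J = 2095·0.0276/9.11×10^-7 = 6.344×10^7 Pa.

63.4 MPa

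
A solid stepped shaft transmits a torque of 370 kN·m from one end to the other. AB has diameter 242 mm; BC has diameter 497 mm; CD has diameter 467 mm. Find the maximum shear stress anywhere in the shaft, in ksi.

19.3 ksi

Under the same torque, τ_max = 16T/(πd³) is largest where d is smallest — segment AB (d = 242 mm).
τ_max = 16·370000/(π·(0.242)³) = 1.330×10^8 Pa.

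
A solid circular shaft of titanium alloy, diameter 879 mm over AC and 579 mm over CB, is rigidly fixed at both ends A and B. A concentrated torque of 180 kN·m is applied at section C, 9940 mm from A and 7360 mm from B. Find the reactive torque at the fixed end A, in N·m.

144000 N·m

Compatibility: T_A·a/J_AC = T_B·b/J_CB with T_A + T_B = T₀.
J_AC = 0.0586 m⁴, J_CB = 0.0110 m⁴, so T_A = T₀·(J_AC/a)/((J_AC/a)+(J_CB/b)) = 143500 N·m, T_B = 36490 N·m.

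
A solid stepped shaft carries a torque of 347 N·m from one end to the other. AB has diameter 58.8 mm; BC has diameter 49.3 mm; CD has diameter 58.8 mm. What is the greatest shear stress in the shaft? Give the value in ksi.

2.14 ksi

Under the same torque, τ_max = 16T/(πd³) is largest where d is smallest — segment BC (d = 49.3 mm).
τ_max = 16·347.0/(π·(0.0493)³) = 1.475×10^7 Pa.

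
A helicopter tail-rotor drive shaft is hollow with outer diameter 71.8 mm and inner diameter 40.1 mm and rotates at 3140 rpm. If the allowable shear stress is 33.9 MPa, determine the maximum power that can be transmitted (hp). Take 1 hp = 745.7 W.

J = π(d_o⁴ − d_i⁴)/32 = π(0.0718⁴ − 0.0401⁴)/32 = 2.355×10^-6 m⁴.
T_max = τ_allow·J/r = 3.39×10^7 × 2.355×10^-6 / 0.0359 = 2224 N·m.
ω = 2π·3140/60 = 328.8 rad/s, so P_max = T_max·ω = 7.313×10^5 W.

981 hp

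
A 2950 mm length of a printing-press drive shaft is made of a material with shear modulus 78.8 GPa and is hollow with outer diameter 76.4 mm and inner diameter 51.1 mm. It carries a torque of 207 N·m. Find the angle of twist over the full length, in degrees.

J = π(d_o⁴ − d_i⁴)/32 = π(0.0764⁴ − 0.0511⁴)/32 = 2.675×10^-6 m⁴.
θ = T·L/(G·J) = 207.0 × 2.95 / (78.8×10⁹ × 2.675×10^-6) = 2.896×10^-3 rad.

0.166°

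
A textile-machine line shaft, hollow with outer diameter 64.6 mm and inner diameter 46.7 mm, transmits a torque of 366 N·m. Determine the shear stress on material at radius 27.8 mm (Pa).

8.19e6 Pa

J = π(d_o⁴ − d_i⁴)/32 = π(0.0646⁴ − 0.0467⁴)/32 = 1.243×10^-6 m⁴.
Shear stress varies linearly with radius: τ = T·r/J = 366.0 × 0.0278 / 1.243×10^-6 = 8.187×10^6 Pa.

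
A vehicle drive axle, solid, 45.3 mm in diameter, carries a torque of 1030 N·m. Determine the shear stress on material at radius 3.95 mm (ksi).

J = πd⁴/32 = π(0.0453)⁴/32 = 4.134×10^-7 m⁴.
Shear stress varies linearly with radius: τ = T·r/J = 1030 × 0.00395 / 4.134×10^-7 = 9.841×10^6 Pa.

1.43 ksi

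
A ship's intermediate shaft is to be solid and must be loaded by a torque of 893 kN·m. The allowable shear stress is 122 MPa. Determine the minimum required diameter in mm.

334 mm

For a solid shaft τ_max = 16T/(πd³), so d = (16T/(π τ_allow))^(1/3) = (16·893000/(π·1.22×10^8))^(1/3) = 0.3341 m.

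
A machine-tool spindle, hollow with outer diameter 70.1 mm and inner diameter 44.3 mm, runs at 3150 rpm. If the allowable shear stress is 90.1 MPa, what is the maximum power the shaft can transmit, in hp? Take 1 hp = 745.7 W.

J = π(d_o⁴ − d_i⁴)/32 = π(0.0701⁴ − 0.0443⁴)/32 = 1.993×10^-6 m⁴.
T_max = τ_allow·J/r = 9.01×10^7 × 1.993×10^-6 / 0.0350 = 5122 N·m.
ω = 2π·3150/60 = 329.9 rad/s, so P_max = T_max·ω = 1.690×10^6 W.

2270 hp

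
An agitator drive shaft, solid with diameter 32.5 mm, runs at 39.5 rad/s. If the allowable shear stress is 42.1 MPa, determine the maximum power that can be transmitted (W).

J = πd⁴/32 = π(0.0325)⁴/32 = 1.095×10^-7 m⁴.
T_max = τ_allow·J/r = 4.21×10^7 × 1.095×10^-7 / 0.0163 = 283.8 N·m.
ω = 39.5 rad/s, so P_max = T_max·ω = 1.121×10^4 W.

11200 W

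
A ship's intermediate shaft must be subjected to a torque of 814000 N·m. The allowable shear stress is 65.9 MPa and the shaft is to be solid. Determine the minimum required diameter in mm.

For a solid shaft τ_max = 16T/(πd³), so d = (16T/(π τ_allow))^(1/3) = (16·814000/(π·6.59×10^7))^(1/3) = 0.3977 m.

398 mm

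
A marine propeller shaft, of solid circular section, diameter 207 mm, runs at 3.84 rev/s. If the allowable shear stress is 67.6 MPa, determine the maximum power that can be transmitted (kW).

2840 kW

J = πd⁴/32 = π(0.207)⁴/32 = 1.803×10^-4 m⁴.
T_max = τ_allow·J/r = 6.76×10^7 × 1.803×10^-4 / 0.103 = 117700 N·m.
ω = 2π·3.84 = 24.13 rad/s, so P_max = T_max·ω = 2.841×10^6 W.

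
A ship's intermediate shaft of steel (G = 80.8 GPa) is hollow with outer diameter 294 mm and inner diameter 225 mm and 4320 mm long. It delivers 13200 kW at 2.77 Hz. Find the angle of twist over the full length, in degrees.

ω = 2π·2.77 = 17.40 rad/s, so T = P/ω = 13200×10³ / 17.40 = 758400 N·m.
J = π(d_o⁴ − d_i⁴)/32 = π(0.294⁴ − 0.225⁴)/32 = 4.819×10^-4 m⁴.
θ = T·L/(G·J) = 758400 × 4.32 / (80.8×10⁹ × 4.819×10^-4) = 0.08415 rad.

4.82°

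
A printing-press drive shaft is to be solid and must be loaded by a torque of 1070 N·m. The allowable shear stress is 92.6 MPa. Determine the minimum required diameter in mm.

For a solid shaft τ_max = 16T/(πd³), so d = (16T/(π τ_allow))^(1/3) = (16·1070/(π·9.26×10^7))^(1/3) = 0.03890 m.

38.9 mm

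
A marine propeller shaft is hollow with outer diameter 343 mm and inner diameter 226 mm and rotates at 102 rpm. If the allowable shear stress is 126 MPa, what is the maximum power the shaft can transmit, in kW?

J = π(d_o⁴ − d_i⁴)/32 = π(0.343⁴ − 0.226⁴)/32 = 1.103×10^-3 m⁴.
T_max = τ_allow·J/r = 1.26×10^8 × 1.103×10^-3 / 0.172 = 810200 N·m.
ω = 2π·102/60 = 10.68 rad/s, so P_max = T_max·ω = 8.654×10^6 W.

8650 kW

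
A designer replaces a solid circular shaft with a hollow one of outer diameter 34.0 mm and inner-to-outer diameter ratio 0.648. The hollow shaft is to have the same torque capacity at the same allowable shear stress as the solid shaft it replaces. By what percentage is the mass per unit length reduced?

Equal τ_max and T ⇒ the solid shaft needs d_s³ = d_o³(1−k⁴), so d_s = 34.0·(1−0.648⁴)^(1/3) = 31.87 mm.
Area ratio A_h/A_s = d_o²(1−k²)/d_s² = (1−k²)/(1−k⁴)^(2/3) = 0.6602.
Mass saving = 1 − 0.6602 = 34.0 %.

34.0 %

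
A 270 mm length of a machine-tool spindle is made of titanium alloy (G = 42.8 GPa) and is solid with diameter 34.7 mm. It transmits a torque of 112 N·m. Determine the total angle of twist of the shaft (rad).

J = πd⁴/32 = π(0.0347)⁴/32 = 1.423×10^-7 m⁴.
θ = T·L/(G·J) = 112.0 × 0.270 / (42.8×10⁹ × 1.423×10^-7) = 4.964×10^-3 rad.

0.00496 rad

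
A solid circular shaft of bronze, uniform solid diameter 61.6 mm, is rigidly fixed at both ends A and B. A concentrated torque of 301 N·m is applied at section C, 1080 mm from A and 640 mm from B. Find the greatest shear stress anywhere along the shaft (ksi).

0.597 ksi

With uniform GJ and both ends fixed, compatibility θ_AC = θ_CB gives T_A·a = T_B·b, together with T_A + T_B = T₀.
T_A = T₀·b/(a+b) = 301.0·640/1720 = 112.0 N·m; T_B = 189.0 N·m.
τ in each portion: τ_AC = 2.44×10^6 Pa, τ_CB = 4.12×10^6 Pa; maximum is in CB.
τ_max = T_CB·r/J = 189.0·0.0308/1.41×10^-6 = 4.118×10^6 Pa.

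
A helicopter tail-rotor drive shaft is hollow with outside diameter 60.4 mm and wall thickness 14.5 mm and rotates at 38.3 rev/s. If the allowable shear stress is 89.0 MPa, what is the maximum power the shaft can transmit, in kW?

859 kW

J = π(d_o⁴ − d_i⁴)/32 = π(0.0604⁴ − 0.0314⁴)/32 = 1.211×10^-6 m⁴.
T_max = τ_allow·J/r = 8.90×10^7 × 1.211×10^-6 / 0.0302 = 3569 N·m.
ω = 2π·38.3 = 240.6 rad/s, so P_max = T_max·ω = 8.590×10^5 W.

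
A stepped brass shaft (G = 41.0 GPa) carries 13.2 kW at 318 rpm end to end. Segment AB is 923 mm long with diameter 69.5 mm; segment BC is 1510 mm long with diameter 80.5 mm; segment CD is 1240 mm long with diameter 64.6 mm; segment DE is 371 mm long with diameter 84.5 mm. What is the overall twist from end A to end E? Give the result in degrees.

ω = 2π·318/60 = 33.30 rad/s, so T = P/ω = 13.2×10³ / 33.30 = 396.4 N·m.
J_AB = π(0.0695)⁴/32 = 2.29×10^-6 m⁴; J_BC = π(0.0805)⁴/32 = 4.12×10^-6 m⁴; J_CD = π(0.0646)⁴/32 = 1.71×10^-6 m⁴; J_DE = π(0.0845)⁴/32 = 5.01×10^-6 m⁴.
θ = (T/G)·Σ L_i/J_i = (396.4/41.0×10⁹)·(0.923/2.29×10^-6 + 1.51/4.12×10^-6 + 1.24/1.71×10^-6 + 0.371/5.01×10^-6) = 0.01517 rad.

0.869°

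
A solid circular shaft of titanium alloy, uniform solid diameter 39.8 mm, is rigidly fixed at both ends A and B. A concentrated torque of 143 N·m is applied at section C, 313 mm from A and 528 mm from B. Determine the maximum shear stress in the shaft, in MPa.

7.25 MPa

With uniform GJ and both ends fixed, compatibility θ_AC = θ_CB gives T_A·a = T_B·b, together with T_A + T_B = T₀.
T_A = T₀·b/(a+b) = 143.0·528/841.0 = 89.78 N·m; T_B = 53.22 N·m.
τ in each portion: τ_AC = 7.25×10^6 Pa, τ_CB = 4.30×10^6 Pa; maximum is in AC.
τ_max = T_AC·r/J = 89.78·0.0199/2.46×10^-7 = 7.253×10^6 Pa.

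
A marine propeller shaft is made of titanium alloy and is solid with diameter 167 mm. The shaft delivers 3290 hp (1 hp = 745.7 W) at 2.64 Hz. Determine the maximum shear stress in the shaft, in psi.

23500 psi

ω = 2π·2.64 = 16.59 rad/s, so T = P/ω = 3290×745.7 / 16.59 = 147900 N·m.
J = πd⁴/32 = π(0.167)⁴/32 = 7.636×10^-5 m⁴.
τ_max = T·r/J = 147900 × 0.0835 / 7.636×10^-5 = 1.617×10^8 Pa.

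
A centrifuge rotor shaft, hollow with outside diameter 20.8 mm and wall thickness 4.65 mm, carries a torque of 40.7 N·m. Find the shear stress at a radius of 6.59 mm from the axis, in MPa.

J = π(d_o⁴ − d_i⁴)/32 = π(0.0208⁴ − 0.0115⁴)/32 = 1.666×10^-8 m⁴.
Shear stress varies linearly with radius: τ = T·r/J = 40.70 × 0.00659 / 1.666×10^-8 = 1.610×10^7 Pa.

16.1 MPa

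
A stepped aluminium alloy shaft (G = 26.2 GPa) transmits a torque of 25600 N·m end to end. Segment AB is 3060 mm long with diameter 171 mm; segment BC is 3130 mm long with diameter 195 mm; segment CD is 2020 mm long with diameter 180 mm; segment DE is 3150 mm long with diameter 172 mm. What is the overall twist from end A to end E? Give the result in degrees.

J_AB = π(0.171)⁴/32 = 8.39×10^-5 m⁴; J_BC = π(0.195)⁴/32 = 1.42×10^-4 m⁴; J_CD = π(0.180)⁴/32 = 1.03×10^-4 m⁴; J_DE = π(0.172)⁴/32 = 8.59×10^-5 m⁴.
θ = (T/G)·Σ L_i/J_i = (25600/26.2×10⁹)·(3.06/8.39×10^-5 + 3.13/1.42×10^-4 + 2.02/1.03×10^-4 + 3.15/8.59×10^-5) = 0.1121 rad.

6.42°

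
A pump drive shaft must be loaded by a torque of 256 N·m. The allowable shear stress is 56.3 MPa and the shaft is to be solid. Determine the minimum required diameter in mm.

For a solid shaft τ_max = 16T/(πd³), so d = (16T/(π τ_allow))^(1/3) = (16·256.0/(π·5.63×10^7))^(1/3) = 0.02850 m.

28.5 mm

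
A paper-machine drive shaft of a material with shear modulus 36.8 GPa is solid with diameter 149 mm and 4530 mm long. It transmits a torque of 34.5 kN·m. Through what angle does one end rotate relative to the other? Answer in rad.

0.0878 rad

J = πd⁴/32 = π(0.149)⁴/32 = 4.839×10^-5 m⁴.
θ = T·L/(G·J) = 34500 × 4.53 / (36.8×10⁹ × 4.839×10^-5) = 0.08777 rad.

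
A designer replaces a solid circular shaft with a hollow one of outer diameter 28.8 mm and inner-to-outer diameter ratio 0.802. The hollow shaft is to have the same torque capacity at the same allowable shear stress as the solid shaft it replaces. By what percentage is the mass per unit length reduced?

49.1 %

Equal τ_max and T ⇒ the solid shaft needs d_s³ = d_o³(1−k⁴), so d_s = 28.8·(1−0.802⁴)^(1/3) = 24.10 mm.
Area ratio A_h/A_s = d_o²(1−k²)/d_s² = (1−k²)/(1−k⁴)^(2/3) = 0.5093.
Mass saving = 1 − 0.5093 = 49.1 %.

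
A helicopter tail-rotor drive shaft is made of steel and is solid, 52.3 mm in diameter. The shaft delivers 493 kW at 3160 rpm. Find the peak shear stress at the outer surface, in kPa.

ω = 2π·3160/60 = 330.9 rad/s, so T = P/ω = 493×10³ / 330.9 = 1490 N·m.
J = πd⁴/32 = π(0.0523)⁴/32 = 7.345×10^-7 m⁴.
τ_max = T·r/J = 1490 × 0.0261 / 7.345×10^-7 = 5.304×10^7 Pa.

53000 kPa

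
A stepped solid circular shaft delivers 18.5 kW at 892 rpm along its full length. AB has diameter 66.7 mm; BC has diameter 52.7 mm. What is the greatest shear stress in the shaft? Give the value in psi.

ω = 2π·892/60 = 93.41 rad/s, so T = P/ω = 18.5×10³ / 93.41 = 198.1 N·m.
Under the same torque, τ_max = 16T/(πd³) is largest where d is smallest — segment BC (d = 52.7 mm).
τ_max = 16·198.1/(π·(0.0527)³) = 6.892×10^6 Pa.

1000 psi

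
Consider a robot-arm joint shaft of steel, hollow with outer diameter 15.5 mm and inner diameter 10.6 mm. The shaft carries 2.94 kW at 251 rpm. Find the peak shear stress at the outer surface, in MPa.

196 MPa

ω = 2π·251/60 = 26.28 rad/s, so T = P/ω = 2.94×10³ / 26.28 = 111.9 N·m.
J = π(d_o⁴ − d_i⁴)/32 = π(0.0155⁴ − 0.0106⁴)/32 = 4.427×10^-9 m⁴.
τ_max = T·r/J = 111.9 × 0.00775 / 4.427×10^-9 = 1.958×10^8 Pa.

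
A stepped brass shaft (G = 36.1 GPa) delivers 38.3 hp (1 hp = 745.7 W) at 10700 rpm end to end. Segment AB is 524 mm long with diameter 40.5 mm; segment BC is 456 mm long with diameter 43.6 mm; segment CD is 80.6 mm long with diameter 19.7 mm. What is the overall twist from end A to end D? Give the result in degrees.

0.353°

ω = 2π·10700/60 = 1121 rad/s, so T = P/ω = 38.3×745.7 / 1121 = 25.49 N·m.
J_AB = π(0.0405)⁴/32 = 2.64×10^-7 m⁴; J_BC = π(0.0436)⁴/32 = 3.55×10^-7 m⁴; J_CD = π(0.0197)⁴/32 = 1.48×10^-8 m⁴.
θ = (T/G)·Σ L_i/J_i = (25.49/36.1×10⁹)·(0.524/2.64×10^-7 + 0.456/3.55×10^-7 + 0.0806/1.48×10^-8) = 6.157×10^-3 rad.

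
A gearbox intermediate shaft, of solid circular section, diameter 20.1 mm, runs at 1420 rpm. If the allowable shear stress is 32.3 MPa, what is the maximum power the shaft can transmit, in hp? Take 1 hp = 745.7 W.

10.3 hp

J = πd⁴/32 = π(0.0201)⁴/32 = 1.602×10^-8 m⁴.
T_max = τ_allow·J/r = 3.23×10^7 × 1.602×10^-8 / 0.0100 = 51.50 N·m.
ω = 2π·1420/60 = 148.7 rad/s, so P_max = T_max·ω = 7658 W.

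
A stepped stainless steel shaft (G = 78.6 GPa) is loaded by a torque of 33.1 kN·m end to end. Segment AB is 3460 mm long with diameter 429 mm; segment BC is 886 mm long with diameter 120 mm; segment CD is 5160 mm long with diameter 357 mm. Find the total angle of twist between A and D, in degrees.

1.15°

J_AB = π(0.429)⁴/32 = 3.33×10^-3 m⁴; J_BC = π(0.120)⁴/32 = 2.04×10^-5 m⁴; J_CD = π(0.357)⁴/32 = 1.59×10^-3 m⁴.
θ = (T/G)·Σ L_i/J_i = (33100/78.6×10⁹)·(3.46/3.33×10^-3 + 0.886/2.04×10^-5 + 5.16/1.59×10^-3) = 0.02013 rad.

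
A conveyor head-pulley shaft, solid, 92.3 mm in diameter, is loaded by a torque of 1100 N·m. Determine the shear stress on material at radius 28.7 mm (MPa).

4.43 MPa

J = πd⁴/32 = π(0.0923)⁴/32 = 7.125×10^-6 m⁴.
Shear stress varies linearly with radius: τ = T·r/J = 1100 × 0.0287 / 7.125×10^-6 = 4.431×10^6 Pa.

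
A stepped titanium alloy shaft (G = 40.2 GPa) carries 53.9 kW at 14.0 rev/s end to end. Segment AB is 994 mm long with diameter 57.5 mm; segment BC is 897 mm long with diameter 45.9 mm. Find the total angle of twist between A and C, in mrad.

45.5 mrad

ω = 2π·14.0 = 87.96 rad/s, so T = P/ω = 53.9×10³ / 87.96 = 612.7 N·m.
J_AB = π(0.0575)⁴/32 = 1.07×10^-6 m⁴; J_BC = π(0.0459)⁴/32 = 4.36×10^-7 m⁴.
θ = (T/G)·Σ L_i/J_i = (612.7/40.2×10⁹)·(0.994/1.07×10^-6 + 0.897/4.36×10^-7) = 0.04549 rad.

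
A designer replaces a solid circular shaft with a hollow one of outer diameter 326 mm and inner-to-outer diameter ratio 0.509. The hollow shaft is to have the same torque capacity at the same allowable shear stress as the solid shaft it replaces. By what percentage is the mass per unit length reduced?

22.4 %

Equal τ_max and T ⇒ the solid shaft needs d_s³ = d_o³(1−k⁴), so d_s = 326·(1−0.509⁴)^(1/3) = 318.5 mm.
Area ratio A_h/A_s = d_o²(1−k²)/d_s² = (1−k²)/(1−k⁴)^(2/3) = 0.7760.
Mass saving = 1 − 0.7760 = 22.4 %.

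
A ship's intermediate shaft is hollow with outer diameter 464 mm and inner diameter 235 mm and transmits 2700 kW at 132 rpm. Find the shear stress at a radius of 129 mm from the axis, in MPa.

5.93 MPa

ω = 2π·132/60 = 13.82 rad/s, so T = P/ω = 2700×10³ / 13.82 = 195300 N·m.
J = π(d_o⁴ − d_i⁴)/32 = π(0.464⁴ − 0.235⁴)/32 = 4.251×10^-3 m⁴.
Shear stress varies linearly with radius: τ = T·r/J = 195300 × 0.129 / 4.251×10^-3 = 5.927×10^6 Pa.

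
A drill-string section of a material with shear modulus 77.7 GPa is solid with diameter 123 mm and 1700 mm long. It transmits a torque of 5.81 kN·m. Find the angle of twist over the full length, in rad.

J = πd⁴/32 = π(0.123)⁴/32 = 2.247×10^-5 m⁴.
θ = T·L/(G·J) = 5810 × 1.70 / (77.7×10⁹ × 2.247×10^-5) = 5.657×10^-3 rad.

0.00566 rad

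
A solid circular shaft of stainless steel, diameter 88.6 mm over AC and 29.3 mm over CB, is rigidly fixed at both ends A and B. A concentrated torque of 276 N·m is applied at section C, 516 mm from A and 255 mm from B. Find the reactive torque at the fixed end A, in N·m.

269 N·m

Compatibility: T_A·a/J_AC = T_B·b/J_CB with T_A + T_B = T₀.
J_AC = 6.05×10^-6 m⁴, J_CB = 7.24×10^-8 m⁴, so T_A = T₀·(J_AC/a)/((J_AC/a)+(J_CB/b)) = 269.5 N·m, T_B = 6.522 N·m.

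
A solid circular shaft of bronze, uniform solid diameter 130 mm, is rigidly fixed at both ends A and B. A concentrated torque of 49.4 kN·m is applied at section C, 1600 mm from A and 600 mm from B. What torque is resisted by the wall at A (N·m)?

With uniform GJ and both ends fixed, compatibility θ_AC = θ_CB gives T_A·a = T_B·b, together with T_A + T_B = T₀.
T_A = T₀·b/(a+b) = 49400·600/2200 = 13470 N·m; T_B = 35930 N·m.

13500 N·m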